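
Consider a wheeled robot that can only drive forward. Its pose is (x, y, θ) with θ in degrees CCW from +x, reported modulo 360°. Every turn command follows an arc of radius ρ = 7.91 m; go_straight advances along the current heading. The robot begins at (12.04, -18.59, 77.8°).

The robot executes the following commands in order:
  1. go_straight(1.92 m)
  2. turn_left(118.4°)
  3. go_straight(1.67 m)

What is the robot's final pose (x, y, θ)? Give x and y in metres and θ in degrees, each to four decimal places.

set_pose: (x, y, θ) = (12.0400, -18.5900, 77.8000°), ρ = 7.91
go_straight(1.92): x += 1.92·cos θ, y += 1.92·sin θ → (12.4457, -16.7134, 77.8000°)
turn_left(118.4°): centre at ρ to the left, rotate +118.4° → (2.5076, -7.4459, 196.2000°)
go_straight(1.67): x += 1.67·cos θ, y += 1.67·sin θ → (0.9039, -7.9118, 196.2000°)

(0.9039, -7.9118, 196.2000°)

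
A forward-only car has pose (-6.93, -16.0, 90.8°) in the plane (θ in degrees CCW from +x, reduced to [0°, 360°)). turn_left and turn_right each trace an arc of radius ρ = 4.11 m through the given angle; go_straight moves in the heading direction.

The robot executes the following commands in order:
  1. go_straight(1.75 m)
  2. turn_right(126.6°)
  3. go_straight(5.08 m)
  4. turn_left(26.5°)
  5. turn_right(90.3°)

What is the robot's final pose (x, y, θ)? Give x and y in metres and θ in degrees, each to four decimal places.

set_pose: (x, y, θ) = (-6.9300, -16.0000, 90.8000°), ρ = 4.11
go_straight(1.75): x += 1.75·cos θ, y += 1.75·sin θ → (-6.9544, -14.2502, 90.8000°)
turn_right(126.6°): centre at ρ to the right, rotate −126.6° → (-0.4407, -10.8593, -35.8000° ≡ 324.2000°)
go_straight(5.08): x += 5.08·cos θ, y += 5.08·sin θ → (3.6795, -13.8309, 324.2000°)
turn_left(26.5°): centre at ρ to the left, rotate +26.5° → (5.4195, -14.5534, 350.7000°)
turn_right(90.3°): centre at ρ to the right, rotate −90.3° → (8.8078, -19.2948, 260.4000°)

(8.8078, -19.2948, 260.4000°)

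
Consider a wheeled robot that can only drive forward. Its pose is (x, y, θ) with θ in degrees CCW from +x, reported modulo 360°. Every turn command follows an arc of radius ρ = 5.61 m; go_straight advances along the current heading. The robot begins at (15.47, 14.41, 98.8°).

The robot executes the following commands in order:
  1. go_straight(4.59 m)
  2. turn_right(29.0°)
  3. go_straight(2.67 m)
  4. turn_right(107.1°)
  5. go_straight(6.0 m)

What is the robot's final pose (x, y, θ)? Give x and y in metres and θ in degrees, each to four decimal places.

set_pose: (x, y, θ) = (15.4700, 14.4100, 98.8000°), ρ = 5.61
go_straight(4.59): x += 4.59·cos θ, y += 4.59·sin θ → (14.7678, 18.9460, 98.8000°)
turn_right(29.0°): centre at ρ to the right, rotate −29.0° → (15.0468, 21.7413, 69.8000°)
go_straight(2.67): x += 2.67·cos θ, y += 2.67·sin θ → (15.9688, 24.2471, 69.8000°)
turn_right(107.1°): centre at ρ to the right, rotate −107.1° → (24.6333, 26.7726, -37.3000° ≡ 322.7000°)
go_straight(6.0): x += 6.0·cos θ, y += 6.0·sin θ → (29.4061, 23.1367, 322.7000°)

(29.4061, 23.1367, 322.7000°)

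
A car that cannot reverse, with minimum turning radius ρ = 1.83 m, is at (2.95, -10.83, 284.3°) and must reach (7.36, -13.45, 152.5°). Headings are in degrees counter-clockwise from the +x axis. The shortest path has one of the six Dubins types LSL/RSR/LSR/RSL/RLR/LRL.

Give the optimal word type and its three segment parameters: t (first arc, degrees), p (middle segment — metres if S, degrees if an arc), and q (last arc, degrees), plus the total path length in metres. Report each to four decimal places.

LSL: t = 6.5868°, p = 5.0255 m, q = 221.6132°, L = 12.3141 m

Let ψ = atan2(Δy, Δx) = atan2(-2.62, 4.41) = -30.7147° be the start→goal bearing.
Normalize: d = |goal − start| / ρ = 5.129571/1.83 = 2.803044, α = (θ_start − ψ) mod 360° = 315.0147° = 5.498044 rad, β = (θ_goal − ψ) mod 360° = 183.2147° = 3.197700 rad.
Common terms: sin α = -0.706925, cos α = 0.707289, sin β = -0.056078, cos β = -0.998426, cos(α−β) = -0.666532, d² = 7.857058. Work in radians in the unit-radius frame; every candidate has L = ρ·(t + p + q).
LSL: p² = 2 + d² − 2cos(α−β) + 2d(sin α − sin β) = 7.541418; p = √p² = 2.746164; φ = atan2(cos β − cos α, d + sin α − sin β) = -0.670179 rad; t = (φ − α) mod 2π = 0.114962 rad, q = (β − φ) mod 2π = 3.867879 rad → L = 1.83·(0.114962 + 2.746164 + 3.867879) = 1.83·6.729006 = 12.314080 m
RSR: p² = 2 + d² − 2cos(α−β) + 2d(sin β − sin α) = 14.838827; p = √p² = 3.852120; φ = atan2(cos α − cos β, d − sin α + sin β) = 0.458718 rad; t = (α − φ) mod 2π = 5.039326 rad, q = (φ − β) mod 2π = 3.544203 rad → L = 1.83·(5.039326 + 3.852120 + 3.544203) = 1.83·12.435649 = 22.757238 m
LSR: p² = d² − 2 + 2cos(α−β) + 2d(sin α + sin β) = 0.246529; p = √p² = 0.496517; φ = atan2(−cos α − cos β, d + sin α + sin β) − atan2(−2, p) = 1.469212 rad; t = (φ − α) mod 2π = 2.254353 rad, q = (φ − β) mod 2π = 4.554697 rad → L = 1.83·(2.254353 + 0.496517 + 4.554697) = 1.83·7.305567 = 13.369188 m
RSL: p² = d² − 2 + 2cos(α−β) − 2d(sin α + sin β) = 8.801456; p = √p² = 2.966725; φ = atan2(cos α + cos β, d − sin α − sin β) − atan2(2, p) = -0.674622 rad; t = (α − φ) mod 2π = 6.172667 rad, q = (β − φ) mod 2π = 3.872323 rad → L = 1.83·(6.172667 + 2.966725 + 3.872323) = 1.83·13.011714 = 23.811437 m
RLR: c = (6 − d² + 2cos(α−β) + 2d(sin α − sin β))/8 = -0.854853; p = 2π − arccos c = 3.687121 rad; φ = atan2(cos α − cos β, d − sin α + sin β) = 0.458718 rad; t = (α − φ + p/2) mod 2π = 0.599701 rad, q = (α − β − t + p) mod 2π = 5.387763 rad → L = 1.83·(0.599701 + 3.687121 + 5.387763) = 1.83·9.674585 = 17.704491 m
LRL: c = (6 − d² + 2cos(α−β) − 2d(sin α − sin β))/8 = 0.057323; p = 2π − arccos c = 4.769743 rad; φ = atan2(cos β − cos α, d + sin α − sin β) = -0.670179 rad; t = (φ − α + p/2) mod 2π = 2.499834 rad, q = (β − α − t + p) mod 2π = 6.252751 rad → L = 1.83·(2.499834 + 4.769743 + 6.252751) = 1.83·13.522328 = 24.745860 m
Shortest: LSL with L = 12.314080 m ≈ 12.3141 m
Convert LSL to answer units (arcs ×180/π): t = 0.114962·180/π = 6.5868°, p = ρ·p = 1.83·2.746164 = 5.0255 m, q = 3.867879·180/π = 221.6132°, L = 12.3141 m.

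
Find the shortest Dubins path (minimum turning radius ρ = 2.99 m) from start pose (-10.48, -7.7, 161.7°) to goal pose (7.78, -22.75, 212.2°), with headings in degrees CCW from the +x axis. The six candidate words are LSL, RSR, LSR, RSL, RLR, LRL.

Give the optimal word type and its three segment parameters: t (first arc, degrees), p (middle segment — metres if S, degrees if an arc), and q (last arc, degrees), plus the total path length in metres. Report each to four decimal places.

Let ψ = atan2(Δy, Δx) = atan2(-15.05, 18.26) = -39.4955° be the start→goal bearing.
Normalize: d = |goal − start| / ρ = 23.662842/2.99 = 7.913994, α = (θ_start − ψ) mod 360° = 201.1955° = 3.511525 rad, β = (θ_goal − ψ) mod 360° = 251.6955° = 4.392916 rad.
Common terms: sin α = -0.361552, cos α = -0.932352, sin β = -0.949401, cos β = -0.314066, cos(α−β) = 0.636078, d² = 62.631302. Work in radians in the unit-radius frame; every candidate has L = ρ·(t + p + q).
LSL: p² = 2 + d² − 2cos(α−β) + 2d(sin α − sin β) = 72.663611; p = √p² = 8.524295; φ = atan2(cos β − cos α, d + sin α − sin β) = 0.072596 rad; t = (φ − α) mod 2π = 2.844256 rad, q = (β − φ) mod 2π = 4.320320 rad → L = 2.99·(2.844256 + 8.524295 + 4.320320) = 2.99·15.688872 = 46.909727 m
RSR: p² = 2 + d² − 2cos(α−β) + 2d(sin β − sin α) = 54.054679; p = √p² = 7.352189; φ = atan2(cos α − cos β, d − sin α + sin β) = -0.084195 rad; t = (α − φ) mod 2π = 3.595720 rad, q = (φ − β) mod 2π = 1.806074 rad → L = 2.99·(3.595720 + 7.352189 + 1.806074) = 2.99·12.753983 = 38.134408 m
LSR: p² = d² − 2 + 2cos(α−β) + 2d(sin α + sin β) = 41.153706; p = √p² = 6.415115; φ = atan2(−cos α − cos β, d + sin α + sin β) − atan2(−2, p) = 0.488783 rad; t = (φ − α) mod 2π = 3.260443 rad, q = (φ − β) mod 2π = 2.379052 rad → L = 2.99·(3.260443 + 6.415115 + 2.379052) = 2.99·12.054611 = 36.043287 m
RSL: p² = d² − 2 + 2cos(α−β) − 2d(sin α + sin β) = 82.653210; p = √p² = 9.091381; φ = atan2(cos α + cos β, d − sin α − sin β) − atan2(2, p) = -0.350840 rad; t = (α − φ) mod 2π = 3.862365 rad, q = (β − φ) mod 2π = 4.743756 rad → L = 2.99·(3.862365 + 9.091381 + 4.743756) = 2.99·17.697502 = 52.915530 m
RLR: c = (6 − d² + 2cos(α−β) + 2d(sin α − sin β))/8 = -5.756835, |c| > 1 → infeasible
LRL: c = (6 − d² + 2cos(α−β) − 2d(sin α − sin β))/8 = -8.082951, |c| > 1 → infeasible
Shortest: LSR with L = 36.043287 m ≈ 36.0433 m
Convert LSR to answer units (arcs ×180/π): t = 3.260443·180/π = 186.8096°, p = ρ·p = 2.99·6.415115 = 19.1812 m, q = 2.379052·180/π = 136.3096°, L = 36.0433 m.

LSR: t = 186.8096°, p = 19.1812 m, q = 136.3096°, L = 36.0433 m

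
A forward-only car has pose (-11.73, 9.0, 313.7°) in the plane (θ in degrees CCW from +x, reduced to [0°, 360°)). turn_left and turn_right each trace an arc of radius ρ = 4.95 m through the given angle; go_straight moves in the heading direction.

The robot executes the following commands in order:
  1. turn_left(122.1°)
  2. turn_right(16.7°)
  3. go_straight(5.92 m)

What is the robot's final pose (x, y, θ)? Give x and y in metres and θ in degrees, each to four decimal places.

(0.2389, 17.6131, 59.1000°)

set_pose: (x, y, θ) = (-11.7300, 9.0000, 313.7000°), ρ = 4.95
turn_left(122.1°): centre at ρ to the left, rotate +122.1° → (-3.3526, 11.2056, 435.8000° ≡ 75.8000°)
turn_right(16.7°): centre at ρ to the right, rotate −16.7° → (-2.8012, 12.5334, 59.1000°)
go_straight(5.92): x += 5.92·cos θ, y += 5.92·sin θ → (0.2389, 17.6131, 59.1000°)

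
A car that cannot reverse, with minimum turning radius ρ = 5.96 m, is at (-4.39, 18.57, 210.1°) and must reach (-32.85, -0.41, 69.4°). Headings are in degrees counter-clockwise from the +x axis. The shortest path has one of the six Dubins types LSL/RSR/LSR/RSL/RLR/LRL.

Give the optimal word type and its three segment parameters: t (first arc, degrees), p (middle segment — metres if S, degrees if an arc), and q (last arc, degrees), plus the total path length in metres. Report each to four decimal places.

LSR: t = 24.6130°, p = 27.9400 m, q = 165.3130°, L = 47.6964 m

Let ψ = atan2(Δy, Δx) = atan2(-18.98, -28.46) = -146.3006° be the start→goal bearing.
Normalize: d = |goal − start| / ρ = 34.208362/5.96 = 5.739658, α = (θ_start − ψ) mod 360° = 356.4006° = 6.220365 rad, β = (θ_goal − ψ) mod 360° = 215.7006° = 3.764686 rad.
Common terms: sin α = -0.062779, cos α = 0.998027, sin β = -0.583550, cos β = -0.812077, cos(α−β) = -0.773840, d² = 32.943674. Work in radians in the unit-radius frame; every candidate has L = ρ·(t + p + q).
LSL: p² = 2 + d² − 2cos(α−β) + 2d(sin α − sin β) = 42.469449; p = √p² = 6.516859; φ = atan2(cos β − cos α, d + sin α − sin β) = -0.281459 rad; t = (φ − α) mod 2π = 6.064547 rad, q = (β − φ) mod 2π = 4.046145 rad → L = 5.96·(6.064547 + 6.516859 + 4.046145) = 5.96·16.627551 = 99.100205 m
RSR: p² = 2 + d² − 2cos(α−β) + 2d(sin β − sin α) = 30.513260; p = √p² = 5.523881; φ = atan2(cos α − cos β, d − sin α + sin β) = 0.333854 rad; t = (α − φ) mod 2π = 5.886510 rad, q = (φ − β) mod 2π = 2.852353 rad → L = 5.96·(5.886510 + 5.523881 + 2.852353) = 5.96·14.262744 = 85.005957 m
LSR: p² = d² − 2 + 2cos(α−β) + 2d(sin α + sin β) = 21.976571; p = √p² = 4.687918; φ = atan2(−cos α − cos β, d + sin α + sin β) − atan2(−2, p) = 0.366757 rad; t = (φ − α) mod 2π = 0.429578 rad, q = (φ − β) mod 2π = 2.885256 rad → L = 5.96·(0.429578 + 4.687918 + 2.885256) = 5.96·8.002751 = 47.696396 m
RSL: p² = d² − 2 + 2cos(α−β) − 2d(sin α + sin β) = 36.815416; p = √p² = 6.067571; φ = atan2(cos α + cos β, d − sin α − sin β) − atan2(2, p) = -0.289296 rad; t = (α − φ) mod 2π = 0.226475 rad, q = (β − φ) mod 2π = 4.053982 rad → L = 5.96·(0.226475 + 6.067571 + 4.053982) = 5.96·10.348028 = 61.674246 m
RLR: c = (6 − d² + 2cos(α−β) + 2d(sin α − sin β))/8 = -2.814157, |c| > 1 → infeasible
LRL: c = (6 − d² + 2cos(α−β) − 2d(sin α − sin β))/8 = -4.308681, |c| > 1 → infeasible
Shortest: LSR with L = 47.696396 m ≈ 47.6964 m
Convert LSR to answer units (arcs ×180/π): t = 0.429578·180/π = 24.6130°, p = ρ·p = 5.96·4.687918 = 27.9400 m, q = 2.885256·180/π = 165.3130°, L = 47.6964 m.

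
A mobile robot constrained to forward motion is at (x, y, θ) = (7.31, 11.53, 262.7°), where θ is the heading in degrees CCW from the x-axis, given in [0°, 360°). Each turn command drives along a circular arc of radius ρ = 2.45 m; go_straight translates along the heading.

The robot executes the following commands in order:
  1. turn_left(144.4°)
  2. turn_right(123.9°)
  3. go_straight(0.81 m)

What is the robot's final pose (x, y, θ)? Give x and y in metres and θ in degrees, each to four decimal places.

(15.8998, 7.6540, 283.2000°)

set_pose: (x, y, θ) = (7.3100, 11.5300, 262.7000°), ρ = 2.45
turn_left(144.4°): centre at ρ to the left, rotate +144.4° → (11.5349, 9.5509, 407.1000° ≡ 47.1000°)
turn_right(123.9°): centre at ρ to the right, rotate −123.9° → (15.7149, 8.4426, -76.8000° ≡ 283.2000°)
go_straight(0.81): x += 0.81·cos θ, y += 0.81·sin θ → (15.8998, 7.6540, 283.2000°)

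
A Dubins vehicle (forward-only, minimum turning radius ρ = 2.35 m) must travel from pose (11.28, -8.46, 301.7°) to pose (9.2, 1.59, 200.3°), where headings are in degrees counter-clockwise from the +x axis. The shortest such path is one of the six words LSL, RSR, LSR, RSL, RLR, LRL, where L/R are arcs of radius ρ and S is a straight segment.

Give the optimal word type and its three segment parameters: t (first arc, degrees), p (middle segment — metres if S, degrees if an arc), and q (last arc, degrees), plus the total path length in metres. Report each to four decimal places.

Let ψ = atan2(Δy, Δx) = atan2(10.05, -2.08) = 101.6931° be the start→goal bearing.
Normalize: d = |goal − start| / ρ = 10.262987/2.35 = 4.367228, α = (θ_start − ψ) mod 360° = 200.0069° = 3.490778 rad, β = (θ_goal − ψ) mod 360° = 98.6069° = 1.721014 rad.
Common terms: sin α = -0.342133, cos α = -0.939652, sin β = 0.988738, cos β = -0.149654, cos(α−β) = -0.197657, d² = 19.072684. Work in radians in the unit-radius frame; every candidate has L = ρ·(t + p + q).
LSL: p² = 2 + d² − 2cos(α−β) + 2d(sin α − sin β) = 9.843563; p = √p² = 3.137445; φ = atan2(cos β − cos α, d + sin α − sin β) = 0.254536 rad; t = (φ − α) mod 2π = 3.046943 rad, q = (β − φ) mod 2π = 1.466478 rad → L = 2.35·(3.046943 + 3.137445 + 1.466478) = 2.35·7.650867 = 17.979537 m
RSR: p² = 2 + d² − 2cos(α−β) + 2d(sin β − sin α) = 33.092436; p = √p² = 5.752603; φ = atan2(cos α − cos β, d − sin α + sin β) = -0.137764 rad; t = (α − φ) mod 2π = 3.628542 rad, q = (φ − β) mod 2π = 4.424407 rad → L = 2.35·(3.628542 + 5.752603 + 4.424407) = 2.35·13.805552 = 32.443046 m
LSR: p² = d² − 2 + 2cos(α−β) + 2d(sin α + sin β) = 22.325120; p = √p² = 4.724947; φ = atan2(−cos α − cos β, d + sin α + sin β) − atan2(−2, p) = 0.614353 rad; t = (φ − α) mod 2π = 3.406760 rad, q = (φ − β) mod 2π = 5.176523 rad → L = 2.35·(3.406760 + 4.724947 + 5.176523) = 2.35·13.308230 = 31.274340 m
RSL: p² = d² − 2 + 2cos(α−β) − 2d(sin α + sin β) = 11.029619; p = √p² = 3.321087; φ = atan2(cos α + cos β, d − sin α − sin β) − atan2(2, p) = -0.826860 rad; t = (α − φ) mod 2π = 4.317638 rad, q = (β − φ) mod 2π = 2.547874 rad → L = 2.35·(4.317638 + 3.321087 + 2.547874) = 2.35·10.186600 = 23.938509 m
RLR: c = (6 − d² + 2cos(α−β) + 2d(sin α − sin β))/8 = -3.136554, |c| > 1 → infeasible
LRL: c = (6 − d² + 2cos(α−β) − 2d(sin α − sin β))/8 = -0.230445; p = 2π − arccos c = 4.479854 rad; φ = atan2(cos β − cos α, d + sin α − sin β) = 0.254536 rad; t = (φ − α + p/2) mod 2π = 5.286870 rad, q = (β − α − t + p) mod 2π = 3.706405 rad → L = 2.35·(5.286870 + 4.479854 + 3.706405) = 2.35·13.473129 = 31.661853 m
Shortest: LSL with L = 17.979537 m ≈ 17.9795 m
Convert LSL to answer units (arcs ×180/π): t = 3.046943·180/π = 174.5770°, p = ρ·p = 2.35·3.137445 = 7.3730 m, q = 1.466478·180/π = 84.0230°, L = 17.9795 m.

LSL: t = 174.5770°, p = 7.3730 m, q = 84.0230°, L = 17.9795 m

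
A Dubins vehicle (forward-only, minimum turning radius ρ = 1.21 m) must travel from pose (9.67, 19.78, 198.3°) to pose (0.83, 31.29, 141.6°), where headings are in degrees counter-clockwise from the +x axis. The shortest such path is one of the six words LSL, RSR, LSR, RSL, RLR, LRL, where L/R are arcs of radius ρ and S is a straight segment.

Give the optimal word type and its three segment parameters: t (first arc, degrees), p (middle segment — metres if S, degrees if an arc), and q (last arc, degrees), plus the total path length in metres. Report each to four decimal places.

RSL: t = 74.5072°, p = 12.9461 m, q = 17.8072°, L = 14.8956 m

Let ψ = atan2(Δy, Δx) = atan2(11.51, -8.84) = 127.5253° be the start→goal bearing.
Normalize: d = |goal − start| / ρ = 14.512949/1.21 = 11.994173, α = (θ_start − ψ) mod 360° = 70.7747° = 1.235252 rad, β = (θ_goal − ψ) mod 360° = 14.0747° = 0.245650 rad.
Common terms: sin α = 0.944231, cos α = 0.329283, sin β = 0.243187, cos β = 0.969979, cos(α−β) = 0.549023, d² = 143.860187. Work in radians in the unit-radius frame; every candidate has L = ρ·(t + p + q).
LSL: p² = 2 + d² − 2cos(α−β) + 2d(sin α − sin β) = 161.579026; p = √p² = 12.711374; φ = atan2(cos β − cos α, d + sin α − sin β) = 0.050425 rad; t = (φ − α) mod 2π = 5.098358 rad, q = (β − φ) mod 2π = 0.195226 rad → L = 1.21·(5.098358 + 12.711374 + 0.195226) = 1.21·18.004958 = 21.785999 m
RSR: p² = 2 + d² − 2cos(α−β) + 2d(sin β − sin α) = 127.945257; p = √p² = 11.311289; φ = atan2(cos α − cos β, d − sin α + sin β) = -0.056673 rad; t = (α − φ) mod 2π = 1.291925 rad, q = (φ − β) mod 2π = 5.980862 rad → L = 1.21·(1.291925 + 11.311289 + 5.980862) = 1.21·18.584076 = 22.486732 m
LSR: p² = d² − 2 + 2cos(α−β) + 2d(sin α + sin β) = 171.442441; p = √p² = 13.093603; φ = atan2(−cos α − cos β, d + sin α + sin β) − atan2(−2, p) = 0.053326 rad; t = (φ − α) mod 2π = 5.101259 rad, q = (φ − β) mod 2π = 6.090861 rad → L = 1.21·(5.101259 + 13.093603 + 6.090861) = 1.21·24.285722 = 29.385724 m
RSL: p² = d² − 2 + 2cos(α−β) − 2d(sin α + sin β) = 114.474025; p = √p² = 10.699253; φ = atan2(cos α + cos β, d − sin α − sin β) − atan2(2, p) = -0.065144 rad; t = (α − φ) mod 2π = 1.300396 rad, q = (β − φ) mod 2π = 0.310794 rad → L = 1.21·(1.300396 + 10.699253 + 0.310794) = 1.21·12.310443 = 14.895636 m
RLR: c = (6 − d² + 2cos(α−β) + 2d(sin α − sin β))/8 = -14.993157, |c| > 1 → infeasible
LRL: c = (6 − d² + 2cos(α−β) − 2d(sin α − sin β))/8 = -19.197378, |c| > 1 → infeasible
Shortest: RSL with L = 14.895636 m ≈ 14.8956 m
Convert RSL to answer units (arcs ×180/π): t = 1.300396·180/π = 74.5072°, p = ρ·p = 1.21·10.699253 = 12.9461 m, q = 0.310794·180/π = 17.8072°, L = 14.8956 m.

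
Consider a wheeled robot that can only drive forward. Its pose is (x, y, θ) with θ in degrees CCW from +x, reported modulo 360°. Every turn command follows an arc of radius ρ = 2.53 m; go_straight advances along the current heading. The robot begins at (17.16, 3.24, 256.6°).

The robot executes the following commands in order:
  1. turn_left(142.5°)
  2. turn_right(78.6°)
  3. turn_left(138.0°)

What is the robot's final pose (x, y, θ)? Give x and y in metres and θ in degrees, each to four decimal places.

(28.5331, 3.0053, 98.5000°)

set_pose: (x, y, θ) = (17.1600, 3.2400, 256.6000°), ρ = 2.53
turn_left(142.5°): centre at ρ to the left, rotate +142.5° → (21.2167, 0.6903, 399.1000° ≡ 39.1000°)
turn_right(78.6°): centre at ρ to the right, rotate −78.6° → (24.4216, 0.6791, -39.5000° ≡ 320.5000°)
turn_left(138.0°): centre at ρ to the left, rotate +138.0° → (28.5331, 3.0053, 458.5000° ≡ 98.5000°)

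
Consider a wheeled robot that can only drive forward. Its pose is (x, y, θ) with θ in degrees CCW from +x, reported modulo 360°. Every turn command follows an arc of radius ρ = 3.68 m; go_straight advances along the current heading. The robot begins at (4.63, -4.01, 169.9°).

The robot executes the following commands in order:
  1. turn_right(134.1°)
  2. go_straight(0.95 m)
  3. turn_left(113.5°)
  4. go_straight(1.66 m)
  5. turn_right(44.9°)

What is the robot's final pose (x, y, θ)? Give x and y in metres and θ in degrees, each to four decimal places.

set_pose: (x, y, θ) = (4.6300, -4.0100, 169.9000°), ρ = 3.68
turn_right(134.1°): centre at ρ to the right, rotate −134.1° → (3.1227, 2.5977, 35.8000°)
go_straight(0.95): x += 0.95·cos θ, y += 0.95·sin θ → (3.8932, 3.1534, 35.8000°)
turn_left(113.5°): centre at ρ to the left, rotate +113.5° → (3.6194, 9.3024, 149.3000°)
go_straight(1.66): x += 1.66·cos θ, y += 1.66·sin θ → (2.1920, 10.1499, 149.3000°)
turn_right(44.9°): centre at ρ to the right, rotate −44.9° → (0.5064, 12.3989, 104.4000°)

(0.5064, 12.3989, 104.4000°)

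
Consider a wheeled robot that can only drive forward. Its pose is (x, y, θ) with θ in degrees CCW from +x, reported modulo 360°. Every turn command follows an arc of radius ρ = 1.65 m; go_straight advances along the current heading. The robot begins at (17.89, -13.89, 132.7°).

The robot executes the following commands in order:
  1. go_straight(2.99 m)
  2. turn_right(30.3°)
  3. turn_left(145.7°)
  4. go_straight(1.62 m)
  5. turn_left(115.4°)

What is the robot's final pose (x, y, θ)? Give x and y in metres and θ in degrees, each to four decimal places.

set_pose: (x, y, θ) = (17.8900, -13.8900, 132.7000°), ρ = 1.65
go_straight(2.99): x += 2.99·cos θ, y += 2.99·sin θ → (15.8623, -11.6926, 132.7000°)
turn_right(30.3°): centre at ρ to the right, rotate −30.3° → (15.4634, -10.9280, 102.4000°)
turn_left(145.7°): centre at ρ to the left, rotate +145.7° → (12.3210, -10.6668, 248.1000°)
go_straight(1.62): x += 1.62·cos θ, y += 1.62·sin θ → (11.7167, -12.1699, 248.1000°)
turn_left(115.4°): centre at ρ to the left, rotate +115.4° → (13.3484, -14.4323, 363.5000° ≡ 3.5000°)

(13.3484, -14.4323, 3.5000°)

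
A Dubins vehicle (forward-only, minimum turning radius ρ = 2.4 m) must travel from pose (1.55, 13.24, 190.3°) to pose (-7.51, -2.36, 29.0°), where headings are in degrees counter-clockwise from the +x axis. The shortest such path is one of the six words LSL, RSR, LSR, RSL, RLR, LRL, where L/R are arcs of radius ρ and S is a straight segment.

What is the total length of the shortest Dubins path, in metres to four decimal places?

Let ψ = atan2(Δy, Δx) = atan2(-15.60, -9.06) = -120.1467° be the start→goal bearing.
Normalize: d = |goal − start| / ρ = 18.040055/2.4 = 7.516690, α = (θ_start − ψ) mod 360° = 310.4467° = 5.418317 rad, β = (θ_goal − ψ) mod 360° = 149.1467° = 2.603101 rad.
Common terms: sin α = -0.761010, cos α = 0.648740, sin β = 0.512842, cos β = -0.858483, cos(α−β) = -0.947210, d² = 56.500625. Work in radians in the unit-radius frame; every candidate has L = ρ·(t + p + q).
LSL: p² = 2 + d² − 2cos(α−β) + 2d(sin α − sin β) = 41.244753; p = √p² = 6.422208; φ = atan2(cos β − cos α, d + sin α − sin β) = -0.236899 rad; t = (φ − α) mod 2π = 0.627969 rad, q = (β − φ) mod 2π = 2.840000 rad → L = 2.4·(0.627969 + 6.422208 + 2.840000) = 2.4·9.890177 = 23.736425 m
RSR: p² = 2 + d² − 2cos(α−β) + 2d(sin β − sin α) = 79.545338; p = √p² = 8.918819; φ = atan2(cos α − cos β, d − sin α + sin β) = 0.169809 rad; t = (α − φ) mod 2π = 5.248509 rad, q = (φ − β) mod 2π = 3.849893 rad → L = 2.4·(5.248509 + 8.918819 + 3.849893) = 2.4·18.017221 = 43.241330 m
LSR: p² = d² − 2 + 2cos(α−β) + 2d(sin α + sin β) = 48.875399; p = √p² = 6.991094; φ = atan2(−cos α − cos β, d + sin α + sin β) − atan2(−2, p) = 0.307484 rad; t = (φ − α) mod 2π = 1.172353 rad, q = (φ − β) mod 2π = 3.987569 rad → L = 2.4·(1.172353 + 6.991094 + 3.987569) = 2.4·12.151016 = 29.162438 m
RSL: p² = d² − 2 + 2cos(α−β) − 2d(sin α + sin β) = 56.337010; p = √p² = 7.505798; φ = atan2(cos α + cos β, d − sin α − sin β) − atan2(2, p) = -0.287415 rad; t = (α − φ) mod 2π = 5.705732 rad, q = (β − φ) mod 2π = 2.890516 rad → L = 2.4·(5.705732 + 7.505798 + 2.890516) = 2.4·16.102047 = 38.644913 m
RLR: c = (6 − d² + 2cos(α−β) + 2d(sin α − sin β))/8 = -8.943167, |c| > 1 → infeasible
LRL: c = (6 − d² + 2cos(α−β) − 2d(sin α − sin β))/8 = -4.155594, |c| > 1 → infeasible
Shortest: LSL with L = 23.736425 m ≈ 23.7364 m

23.7364 m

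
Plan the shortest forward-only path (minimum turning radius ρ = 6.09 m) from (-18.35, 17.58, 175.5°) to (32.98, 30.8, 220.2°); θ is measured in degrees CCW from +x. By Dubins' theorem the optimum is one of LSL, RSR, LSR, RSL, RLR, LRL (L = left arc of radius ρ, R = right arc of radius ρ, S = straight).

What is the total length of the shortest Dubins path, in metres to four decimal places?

81.8958 m

Let ψ = atan2(Δy, Δx) = atan2(13.22, 51.33) = 14.4426° be the start→goal bearing.
Normalize: d = |goal − start| / ρ = 53.005069/6.09 = 8.703624, α = (θ_start − ψ) mod 360° = 161.0574° = 2.810982 rad, β = (θ_goal − ψ) mod 360° = 205.7574° = 3.591144 rad.
Common terms: sin α = 0.324621, cos α = -0.945844, sin β = -0.434561, cos β = -0.900642, cos(α−β) = 0.710799, d² = 75.753066. Work in radians in the unit-radius frame; every candidate has L = ρ·(t + p + q).
LSL: p² = 2 + d² − 2cos(α−β) + 2d(sin α − sin β) = 89.546742; p = √p² = 9.462914; φ = atan2(cos β − cos α, d + sin α − sin β) = 0.004777 rad; t = (φ − α) mod 2π = 3.476980 rad, q = (β − φ) mod 2π = 3.586367 rad → L = 6.09·(3.476980 + 9.462914 + 3.586367) = 6.09·16.526262 = 100.644933 m
RSR: p² = 2 + d² − 2cos(α−β) + 2d(sin β − sin α) = 63.116192; p = √p² = 7.944570; φ = atan2(cos α − cos β, d − sin α + sin β) = -0.005690 rad; t = (α − φ) mod 2π = 2.816671 rad, q = (φ − β) mod 2π = 2.686352 rad → L = 6.09·(2.816671 + 7.944570 + 2.686352) = 6.09·13.447593 = 81.895842 m
LSR: p² = d² − 2 + 2cos(α−β) + 2d(sin α + sin β) = 73.260903; p = √p² = 8.559258; φ = atan2(−cos α − cos β, d + sin α + sin β) − atan2(−2, p) = 0.441194 rad; t = (φ − α) mod 2π = 3.913398 rad, q = (φ − β) mod 2π = 3.133236 rad → L = 6.09·(3.913398 + 8.559258 + 3.133236) = 6.09·15.605892 = 95.039880 m
RSL: p² = d² − 2 + 2cos(α−β) − 2d(sin α + sin β) = 77.088428; p = √p² = 8.780002; φ = atan2(cos α + cos β, d − sin α − sin β) − atan2(2, p) = -0.430487 rad; t = (α − φ) mod 2π = 3.241469 rad, q = (β − φ) mod 2π = 4.021631 rad → L = 6.09·(3.241469 + 8.780002 + 4.021631) = 6.09·16.043101 = 97.702486 m
RLR: c = (6 − d² + 2cos(α−β) + 2d(sin α − sin β))/8 = -6.889524, |c| > 1 → infeasible
LRL: c = (6 − d² + 2cos(α−β) − 2d(sin α − sin β))/8 = -10.193343, |c| > 1 → infeasible
Shortest: RSR with L = 81.895842 m ≈ 81.8958 m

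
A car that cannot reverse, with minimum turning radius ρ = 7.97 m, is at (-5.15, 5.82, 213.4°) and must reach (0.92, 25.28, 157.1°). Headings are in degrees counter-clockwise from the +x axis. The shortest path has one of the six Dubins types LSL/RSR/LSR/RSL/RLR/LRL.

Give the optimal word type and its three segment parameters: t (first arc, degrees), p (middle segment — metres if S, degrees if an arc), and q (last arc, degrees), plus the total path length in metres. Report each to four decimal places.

LSL: t = 240.9218°, p = 18.8254 m, q = 62.7782°, L = 61.0709 m

Let ψ = atan2(Δy, Δx) = atan2(19.46, 6.07) = 72.6762° be the start→goal bearing.
Normalize: d = |goal − start| / ρ = 20.384712/7.97 = 2.557680, α = (θ_start − ψ) mod 360° = 140.7238° = 2.456094 rad, β = (θ_goal − ψ) mod 360° = 84.4238° = 1.473474 rad.
Common terms: sin α = 0.633059, cos α = -0.774104, sin β = 0.995268, cos β = 0.097169, cos(α−β) = 0.554844, d² = 6.541729. Work in radians in the unit-radius frame; every candidate has L = ρ·(t + p + q).
LSL: p² = 2 + d² − 2cos(α−β) + 2d(sin α − sin β) = 5.579210; p = √p² = 2.362035; φ = atan2(cos β − cos α, d + sin α − sin β) = 0.377788 rad; t = (φ − α) mod 2π = 4.204879 rad, q = (β − φ) mod 2π = 1.095686 rad → L = 7.97·(4.204879 + 2.362035 + 1.095686) = 7.97·7.662600 = 61.070922 m
RSR: p² = 2 + d² − 2cos(α−β) + 2d(sin β − sin α) = 9.284870; p = √p² = 3.047109; φ = atan2(cos α − cos β, d − sin α + sin β) = -0.289981 rad; t = (α − φ) mod 2π = 2.746076 rad, q = (φ − β) mod 2π = 4.519730 rad → L = 7.97·(2.746076 + 3.047109 + 4.519730) = 7.97·10.312914 = 82.193926 m
LSR: p² = d² − 2 + 2cos(α−β) + 2d(sin α + sin β) = 13.980896; p = √p² = 3.739104; φ = atan2(−cos α − cos β, d + sin α + sin β) − atan2(−2, p) = 0.651492 rad; t = (φ − α) mod 2π = 4.478583 rad, q = (φ − β) mod 2π = 5.461204 rad → L = 7.97·(4.478583 + 3.739104 + 5.461204) = 7.97·13.678891 = 109.020758 m
RSL: p² = d² − 2 + 2cos(α−β) − 2d(sin α + sin β) = -2.678061 < 0 → infeasible
RLR: c = (6 − d² + 2cos(α−β) + 2d(sin α − sin β))/8 = -0.160609; p = 2π − arccos c = 4.551082 rad; φ = atan2(cos α − cos β, d − sin α + sin β) = -0.289981 rad; t = (α − φ + p/2) mod 2π = 5.021616 rad, q = (α − β − t + p) mod 2π = 0.512086 rad → L = 7.97·(5.021616 + 4.551082 + 0.512086) = 7.97·10.084783 = 80.375724 m
LRL: c = (6 − d² + 2cos(α−β) − 2d(sin α − sin β))/8 = 0.302599; p = 2π − arccos c = 5.019807 rad; φ = atan2(cos β − cos α, d + sin α − sin β) = 0.377788 rad; t = (φ − α + p/2) mod 2π = 0.431597 rad, q = (β − α − t + p) mod 2π = 3.605590 rad → L = 7.97·(0.431597 + 5.019807 + 3.605590) = 7.97·9.056994 = 72.184241 m
Shortest: LSL with L = 61.070922 m ≈ 61.0709 m
Convert LSL to answer units (arcs ×180/π): t = 4.204879·180/π = 240.9218°, p = ρ·p = 7.97·2.362035 = 18.8254 m, q = 1.095686·180/π = 62.7782°, L = 61.0709 m.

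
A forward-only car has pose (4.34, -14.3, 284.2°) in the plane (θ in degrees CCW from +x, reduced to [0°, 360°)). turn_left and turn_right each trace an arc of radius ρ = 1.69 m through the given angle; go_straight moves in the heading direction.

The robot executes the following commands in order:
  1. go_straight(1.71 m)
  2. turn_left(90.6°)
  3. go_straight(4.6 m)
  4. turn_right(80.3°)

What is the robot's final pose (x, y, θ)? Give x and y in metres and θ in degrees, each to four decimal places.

(13.2465, -16.9352, 294.5000°)

set_pose: (x, y, θ) = (4.3400, -14.3000, 284.2000°), ρ = 1.69
go_straight(1.71): x += 1.71·cos θ, y += 1.71·sin θ → (4.7595, -15.9578, 284.2000°)
turn_left(90.6°): centre at ρ to the left, rotate +90.6° → (6.8295, -17.1771, 374.8000° ≡ 14.8000°)
go_straight(4.6): x += 4.6·cos θ, y += 4.6·sin θ → (11.2769, -16.0021, 14.8000°)
turn_right(80.3°): centre at ρ to the right, rotate −80.3° → (13.2465, -16.9352, -65.5000° ≡ 294.5000°)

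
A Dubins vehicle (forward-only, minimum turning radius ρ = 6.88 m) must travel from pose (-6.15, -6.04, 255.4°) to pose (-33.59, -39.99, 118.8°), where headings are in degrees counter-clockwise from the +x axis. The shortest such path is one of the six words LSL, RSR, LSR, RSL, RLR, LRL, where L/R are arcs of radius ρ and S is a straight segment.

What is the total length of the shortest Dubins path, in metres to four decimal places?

51.9760 m

Let ψ = atan2(Δy, Δx) = atan2(-33.95, -27.44) = -128.9468° be the start→goal bearing.
Normalize: d = |goal − start| / ρ = 43.652676/6.88 = 6.344866, α = (θ_start − ψ) mod 360° = 24.3468° = 0.424932 rad, β = (θ_goal − ψ) mod 360° = 247.7468° = 4.323997 rad.
Common terms: sin α = 0.412258, cos α = 0.911067, sin β = -0.925519, cos β = -0.378701, cos(α−β) = -0.726575, d² = 40.257320. Work in radians in the unit-radius frame; every candidate has L = ρ·(t + p + q).
LSL: p² = 2 + d² − 2cos(α−β) + 2d(sin α − sin β) = 60.686510; p = √p² = 7.790155; φ = atan2(cos β − cos α, d + sin α − sin β) = -0.166330 rad; t = (φ − α) mod 2π = 5.691924 rad, q = (β − φ) mod 2π = 4.490327 rad → L = 6.88·(5.691924 + 7.790155 + 4.490327) = 6.88·17.972406 = 123.650150 m
RSR: p² = 2 + d² − 2cos(α−β) + 2d(sin β − sin α) = 26.734430; p = √p² = 5.170535; φ = atan2(cos α − cos β, d − sin α + sin β) = 0.252108 rad; t = (α − φ) mod 2π = 0.172824 rad, q = (φ − β) mod 2π = 2.211296 rad → L = 6.88·(0.172824 + 5.170535 + 2.211296) = 6.88·7.554655 = 51.976023 m
LSR: p² = d² − 2 + 2cos(α−β) + 2d(sin α + sin β) = 30.291029; p = √p² = 5.503729; φ = atan2(−cos α − cos β, d + sin α + sin β) − atan2(−2, p) = 0.257516 rad; t = (φ − α) mod 2π = 6.115770 rad, q = (φ − β) mod 2π = 2.216704 rad → L = 6.88·(6.115770 + 5.503729 + 2.216704) = 6.88·13.836202 = 95.193072 m
RSL: p² = d² − 2 + 2cos(α−β) − 2d(sin α + sin β) = 43.317313; p = √p² = 6.581589; φ = atan2(cos α + cos β, d − sin α − sin β) − atan2(2, p) = -0.217540 rad; t = (α − φ) mod 2π = 0.642472 rad, q = (β − φ) mod 2π = 4.541538 rad → L = 6.88·(0.642472 + 6.581589 + 4.541538) = 6.88·11.765599 = 80.947319 m
RLR: c = (6 − d² + 2cos(α−β) + 2d(sin α − sin β))/8 = -2.341804, |c| > 1 → infeasible
LRL: c = (6 − d² + 2cos(α−β) − 2d(sin α − sin β))/8 = -6.585814, |c| > 1 → infeasible
Shortest: RSR with L = 51.976023 m ≈ 51.9760 m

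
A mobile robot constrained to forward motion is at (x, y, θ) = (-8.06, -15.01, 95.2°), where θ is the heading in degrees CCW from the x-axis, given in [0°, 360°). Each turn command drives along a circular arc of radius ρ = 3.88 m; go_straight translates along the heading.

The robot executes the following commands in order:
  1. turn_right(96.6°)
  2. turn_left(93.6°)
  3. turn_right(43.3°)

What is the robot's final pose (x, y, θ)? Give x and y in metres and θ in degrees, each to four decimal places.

set_pose: (x, y, θ) = (-8.0600, -15.0100, 95.2000°), ρ = 3.88
turn_right(96.6°): centre at ρ to the right, rotate −96.6° → (-4.1012, -10.7795, -1.4000° ≡ 358.6000°)
turn_left(93.6°): centre at ρ to the left, rotate +93.6° → (-0.1292, -6.7517, 452.2000° ≡ 92.2000°)
turn_right(43.3°): centre at ρ to the right, rotate −43.3° → (0.8241, -4.0522, 48.9000°)

(0.8241, -4.0522, 48.9000°)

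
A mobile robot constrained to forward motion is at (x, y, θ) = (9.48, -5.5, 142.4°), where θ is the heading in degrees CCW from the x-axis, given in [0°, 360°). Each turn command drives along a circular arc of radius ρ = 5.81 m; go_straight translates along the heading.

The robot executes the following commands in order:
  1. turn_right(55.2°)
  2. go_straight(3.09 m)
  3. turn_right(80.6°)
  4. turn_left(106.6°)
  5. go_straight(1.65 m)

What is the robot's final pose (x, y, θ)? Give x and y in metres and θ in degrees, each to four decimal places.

set_pose: (x, y, θ) = (9.4800, -5.5000, 142.4000°), ρ = 5.81
turn_right(55.2°): centre at ρ to the right, rotate −55.2° → (7.2219, -0.6130, 87.2000°)
go_straight(3.09): x += 3.09·cos θ, y += 3.09·sin θ → (7.3728, 2.4733, 87.2000°)
turn_right(80.6°): centre at ρ to the right, rotate −80.6° → (12.5081, 7.9610, 6.6000°)
turn_left(106.6°): centre at ρ to the left, rotate +106.6° → (17.1805, 16.0213, 113.2000°)
go_straight(1.65): x += 1.65·cos θ, y += 1.65·sin θ → (16.5305, 17.5379, 113.2000°)

(16.5305, 17.5379, 113.2000°)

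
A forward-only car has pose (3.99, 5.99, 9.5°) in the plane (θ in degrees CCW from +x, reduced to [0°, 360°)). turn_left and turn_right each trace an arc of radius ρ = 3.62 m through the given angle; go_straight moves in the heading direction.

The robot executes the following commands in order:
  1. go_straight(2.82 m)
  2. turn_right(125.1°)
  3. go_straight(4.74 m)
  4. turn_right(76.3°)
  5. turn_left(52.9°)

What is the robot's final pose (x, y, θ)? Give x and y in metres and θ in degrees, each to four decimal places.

set_pose: (x, y, θ) = (3.9900, 5.9900, 9.5000°), ρ = 3.62
go_straight(2.82): x += 2.82·cos θ, y += 2.82·sin θ → (6.7713, 6.4554, 9.5000°)
turn_right(125.1°): centre at ρ to the right, rotate −125.1° → (10.6334, 1.3209, -115.6000° ≡ 244.4000°)
go_straight(4.74): x += 4.74·cos θ, y += 4.74·sin θ → (8.5853, -2.9538, 244.4000°)
turn_right(76.3°): centre at ρ to the right, rotate −76.3° → (4.5743, -4.9318, 168.1000°)
turn_left(52.9°): centre at ρ to the left, rotate +52.9° → (1.4529, -5.7420, 221.0000°)

(1.4529, -5.7420, 221.0000°)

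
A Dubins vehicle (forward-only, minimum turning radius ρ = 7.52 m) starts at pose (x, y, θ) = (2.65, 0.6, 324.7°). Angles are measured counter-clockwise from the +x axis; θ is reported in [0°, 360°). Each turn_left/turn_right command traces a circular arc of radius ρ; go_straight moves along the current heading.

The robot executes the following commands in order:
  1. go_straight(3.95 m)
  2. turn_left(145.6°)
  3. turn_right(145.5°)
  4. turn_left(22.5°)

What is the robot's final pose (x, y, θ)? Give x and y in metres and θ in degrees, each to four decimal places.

set_pose: (x, y, θ) = (2.6500, 0.6000, 324.7000°), ρ = 7.52
go_straight(3.95): x += 3.95·cos θ, y += 3.95·sin θ → (5.8737, -1.6825, 324.7000°)
turn_left(145.6°): centre at ρ to the left, rotate +145.6° → (17.2722, 7.0638, 470.3000° ≡ 110.3000°)
turn_right(145.5°): centre at ρ to the right, rotate −145.5° → (28.6599, 15.8177, -35.2000° ≡ 324.8000°)
turn_left(22.5°): centre at ρ to the left, rotate +22.5° → (31.3414, 14.6266, 347.3000°)

(31.3414, 14.6266, 347.3000°)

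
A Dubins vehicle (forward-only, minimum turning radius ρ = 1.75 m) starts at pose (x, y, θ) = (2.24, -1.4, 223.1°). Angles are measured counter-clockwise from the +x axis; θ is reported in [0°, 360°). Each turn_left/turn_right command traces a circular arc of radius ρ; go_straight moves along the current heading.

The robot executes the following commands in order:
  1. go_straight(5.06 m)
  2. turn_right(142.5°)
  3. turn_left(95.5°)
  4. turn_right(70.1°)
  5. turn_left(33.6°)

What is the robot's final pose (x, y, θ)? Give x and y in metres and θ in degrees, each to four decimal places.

(-8.0955, 0.8519, 139.6000°)

set_pose: (x, y, θ) = (2.2400, -1.4000, 223.1000°), ρ = 1.75
go_straight(5.06): x += 5.06·cos θ, y += 5.06·sin θ → (-1.4546, -4.8574, 223.1000°)
turn_right(142.5°): centre at ρ to the right, rotate −142.5° → (-4.3769, -3.2938, 80.6000°)
turn_left(95.5°): centre at ρ to the left, rotate +95.5° → (-5.9843, -1.2620, 176.1000°)
turn_right(70.1°): centre at ρ to the right, rotate −70.1° → (-7.5475, 0.0016, 106.0000°)
turn_left(33.6°): centre at ρ to the left, rotate +33.6° → (-8.0955, 0.8519, 139.6000°)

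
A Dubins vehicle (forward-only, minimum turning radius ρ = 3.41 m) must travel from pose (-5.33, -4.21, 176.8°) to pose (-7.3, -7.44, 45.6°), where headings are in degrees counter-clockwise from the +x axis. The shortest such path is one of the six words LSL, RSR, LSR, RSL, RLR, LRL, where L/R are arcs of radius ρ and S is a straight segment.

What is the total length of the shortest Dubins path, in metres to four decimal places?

19.3724 m

Let ψ = atan2(Δy, Δx) = atan2(-3.23, -1.97) = -121.3793° be the start→goal bearing.
Normalize: d = |goal − start| / ρ = 3.783358/3.41 = 1.109489, α = (θ_start − ψ) mod 360° = 298.1793° = 5.204211 rad, β = (θ_goal − ψ) mod 360° = 166.9793° = 2.914339 rad.
Common terms: sin α = -0.881474, cos α = 0.472233, sin β = 0.225303, cos β = -0.974289, cos(α−β) = -0.658689, d² = 1.230966. Work in radians in the unit-radius frame; every candidate has L = ρ·(t + p + q).
LSL: p² = 2 + d² − 2cos(α−β) + 2d(sin α − sin β) = 2.092431; p = √p² = 1.446524; φ = atan2(cos β − cos α, d + sin α − sin β) = -1.568921 rad; t = (φ − α) mod 2π = 5.793239 rad, q = (β − φ) mod 2π = 4.483260 rad → L = 3.41·(5.793239 + 1.446524 + 4.483260) = 3.41·11.723022 = 39.975507 m
RSR: p² = 2 + d² − 2cos(α−β) + 2d(sin β − sin α) = 7.004259; p = √p² = 2.646556; φ = atan2(cos α − cos β, d − sin α + sin β) = 0.578260 rad; t = (α − φ) mod 2π = 4.625951 rad, q = (φ − β) mod 2π = 3.947106 rad → L = 3.41·(4.625951 + 2.646556 + 3.947106) = 3.41·11.219613 = 38.258882 m
LSR: p² = d² − 2 + 2cos(α−β) + 2d(sin α + sin β) = -3.542442 < 0 → infeasible
RSL: p² = d² − 2 + 2cos(α−β) − 2d(sin α + sin β) = -0.630383 < 0 → infeasible
RLR: c = (6 − d² + 2cos(α−β) + 2d(sin α − sin β))/8 = 0.124468; p = 2π − arccos c = 4.837180 rad; φ = atan2(cos α − cos β, d − sin α + sin β) = 0.578260 rad; t = (α − φ + p/2) mod 2π = 0.761356 rad, q = (α − β − t + p) mod 2π = 0.082511 rad → L = 3.41·(0.761356 + 4.837180 + 0.082511) = 3.41·5.681047 = 19.372371 m
LRL: c = (6 − d² + 2cos(α−β) − 2d(sin α − sin β))/8 = 0.738446; p = 2π − arccos c = 5.543152 rad; φ = atan2(cos β − cos α, d + sin α − sin β) = -1.568921 rad; t = (φ − α + p/2) mod 2π = 2.281629 rad, q = (β − α − t + p) mod 2π = 0.971651 rad → L = 3.41·(2.281629 + 5.543152 + 0.971651) = 3.41·8.796432 = 29.995833 m
Shortest: RLR with L = 19.372371 m ≈ 19.3724 m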